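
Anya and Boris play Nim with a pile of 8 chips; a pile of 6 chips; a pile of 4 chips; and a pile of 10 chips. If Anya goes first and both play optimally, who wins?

Boris wins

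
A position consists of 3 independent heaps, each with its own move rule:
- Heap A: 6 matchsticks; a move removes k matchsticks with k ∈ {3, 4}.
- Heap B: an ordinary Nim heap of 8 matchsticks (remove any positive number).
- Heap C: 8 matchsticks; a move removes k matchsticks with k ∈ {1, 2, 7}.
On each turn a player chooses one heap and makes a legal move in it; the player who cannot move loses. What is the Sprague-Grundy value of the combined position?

Build the Grundy sequence for heap A with g(k) = mex{g(k−s) : s ∈ {3, 4}, s ≤ k}:
k:     0  1  2  3  4  5  6
g(k):  0  0  0  1  1  1  2
So g(6) = 2.
Heap B is a plain Nim heap of size 8, so its Grundy value is 8.
Grundy values for heap C (subtraction set {1, 2, 7}):
g(0) = mex{} = 0
g(1) = mex{0} = 1
g(2) = mex{0,1} = 2
g(3) = mex{1,2} = 0
g(4) = mex{0,2} = 1
g(5) = mex{0,1} = 2
g(6) = mex{1,2} = 0
g(7) = mex{0,2} = 1
g(8) = mex{0,1} = 2
So g(8) = 2.
By the Sprague-Grundy theorem, the Grundy value of a sum of independent games is the XOR of the component values.
Combined value = 2 ⊕ 8 ⊕ 2 = 8.

8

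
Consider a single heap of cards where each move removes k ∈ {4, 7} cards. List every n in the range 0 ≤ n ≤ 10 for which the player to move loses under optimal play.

0, 1, 2, 3

Build the Grundy sequence with g(k) = mex{g(k−s) : s ∈ {4, 7}, s ≤ k}:
k:     0  1  2  3  4  5  6  7  8  9 10
g(k):  0  0  0  0  1  1  1  1  2  2  2
The P-positions (g = 0) in 0..10 are 0, 1, 2, 3.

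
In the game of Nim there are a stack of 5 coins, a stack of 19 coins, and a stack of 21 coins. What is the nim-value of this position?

Compute the nim-sum pairwise:
5 XOR 19 = 22
22 XOR 21 = 3

3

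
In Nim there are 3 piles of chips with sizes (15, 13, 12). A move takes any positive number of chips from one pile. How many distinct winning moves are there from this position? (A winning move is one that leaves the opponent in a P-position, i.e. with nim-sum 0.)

Write each in binary and XOR column by column:
  1111  (15)
  1101  (13)
  1100  (12)
  ----
  1110  (14)
The overall nim-sum is X = 14. A pile of size p has a winning move iff p XOR X < p (reduce it to p XOR X).
  15: 15 XOR 14 = 1 < 15 — winning move (to 1).
  13: 13 XOR 14 = 3 < 13 — winning move (to 3).
  12: 12 XOR 14 = 2 < 12 — winning move (to 2).
That gives 3 winning moves.

3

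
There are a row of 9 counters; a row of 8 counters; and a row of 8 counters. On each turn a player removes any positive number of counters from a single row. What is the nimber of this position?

Compute the nim-sum pairwise:
9 ⊕ 8 = 1
1 ⊕ 8 = 9

9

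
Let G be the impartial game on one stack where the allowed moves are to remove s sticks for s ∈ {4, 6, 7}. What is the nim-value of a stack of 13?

Grundy values for subtraction set {4, 6, 7}:
g(0) = mex{} = 0
g(1) = mex{} = 0
g(2) = mex{} = 0
g(3) = mex{} = 0
g(4) = mex{0} = 1
g(5) = mex{0} = 1
g(6) = mex{0} = 1
g(7) = mex{0} = 1
g(8) = mex{0,1} = 2
g(9) = mex{0,1} = 2
g(10) = mex{0,1} = 2
g(11) = mex{1} = 0
g(12) = mex{1,2} = 0
g(13) = mex{1,2} = 0
So g(13) = 0.

0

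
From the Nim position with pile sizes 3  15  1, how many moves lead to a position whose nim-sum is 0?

Nim-sum: 3 XOR 15 XOR 1 = 13.
The overall nim-sum is X = 13. A pile of size p has a winning move iff p XOR X < p (reduce it to p XOR X).
  3: 3 XOR 13 = 14 ≥ 3 — no move.
  15: 15 XOR 13 = 2 < 15 — winning move (to 2).
  1: 1 XOR 13 = 12 ≥ 1 — no move.
That gives 1 winning move.

1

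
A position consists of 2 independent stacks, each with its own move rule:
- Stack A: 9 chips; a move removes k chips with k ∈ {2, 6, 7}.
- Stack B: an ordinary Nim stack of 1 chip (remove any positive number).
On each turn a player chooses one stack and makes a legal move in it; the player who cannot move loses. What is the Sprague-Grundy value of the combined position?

Grundy values for stack A (subtraction set {2, 6, 7}):
k:     0  1  2  3  4  5  6  7  8  9
g(k):  0  0  1  1  0  0  1  1  2  0
So g(9) = 0.
Stack B is a plain Nim stack of size 1, so its Grundy value is 1.
By the Sprague-Grundy theorem, the Grundy value of a sum of independent games is the XOR of the component values.
Combined value = 0 XOR 1 = 1.

1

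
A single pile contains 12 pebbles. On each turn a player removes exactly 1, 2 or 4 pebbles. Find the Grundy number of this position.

0

Compute g(0), g(1), … for moves {1, 2, 4}:
k:     0  1  2  3  4  5  6  7  8  9 10 11 12
g(k):  0  1  2  0  1  2  0  1  2  0  1  2  0
So g(12) = 0.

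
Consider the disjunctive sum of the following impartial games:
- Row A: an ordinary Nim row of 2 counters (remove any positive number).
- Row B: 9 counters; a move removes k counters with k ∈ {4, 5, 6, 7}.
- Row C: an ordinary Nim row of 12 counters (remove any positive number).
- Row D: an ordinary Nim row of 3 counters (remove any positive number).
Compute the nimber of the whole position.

15

Row A is a plain Nim row of size 2, so its Grundy value is 2.
Build the Grundy sequence for row B with g(k) = mex{g(k−s) : s ∈ {4, 5, 6, 7}, s ≤ k}:
g(0) = mex{} = 0
g(1) = mex{} = 0
g(2) = mex{} = 0
g(3) = mex{} = 0
g(4) = mex{0} = 1
g(5) = mex{0} = 1
g(6) = mex{0} = 1
g(7) = mex{0} = 1
g(8) = mex{0,1} = 2
g(9) = mex{0,1} = 2
So g(9) = 2.
Row C is a plain Nim row of size 12, so its Grundy value is 12.
Row D is a plain Nim row of size 3, so its Grundy value is 3.
By the Sprague-Grundy theorem, the Grundy value of a sum of independent games is the XOR of the component values.
Combined value = 2 ⊕ 2 ⊕ 12 ⊕ 3 = 15.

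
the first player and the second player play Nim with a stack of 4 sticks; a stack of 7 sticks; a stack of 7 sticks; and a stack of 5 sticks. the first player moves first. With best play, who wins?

Compute the nim-sum pairwise:
4 ^ 7 = 3
3 ^ 7 = 4
4 ^ 5 = 1
The nim-sum is 1 ≠ 0, so this is an N-position: the player to move can win; the first player has a winning move.

the first player wins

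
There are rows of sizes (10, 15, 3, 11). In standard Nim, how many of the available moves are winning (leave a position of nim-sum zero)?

3

Compute the nim-sum pairwise:
10 XOR 15 = 5
5 XOR 3 = 6
6 XOR 11 = 13
The overall nim-sum is X = 13. A row of size p has a winning move iff p XOR X < p (reduce it to p XOR X).
  10: 10 XOR 13 = 7 < 10 — winning move (to 7).
  15: 15 XOR 13 = 2 < 15 — winning move (to 2).
  3: 3 XOR 13 = 14 ≥ 3 — no move.
  11: 11 XOR 13 = 6 < 11 — winning move (to 6).
That gives 3 winning moves.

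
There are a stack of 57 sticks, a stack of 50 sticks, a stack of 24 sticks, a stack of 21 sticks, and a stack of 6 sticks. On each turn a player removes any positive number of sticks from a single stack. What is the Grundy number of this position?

Nim-sum: 57 ^ 50 ^ 24 ^ 21 ^ 6 = 0.

0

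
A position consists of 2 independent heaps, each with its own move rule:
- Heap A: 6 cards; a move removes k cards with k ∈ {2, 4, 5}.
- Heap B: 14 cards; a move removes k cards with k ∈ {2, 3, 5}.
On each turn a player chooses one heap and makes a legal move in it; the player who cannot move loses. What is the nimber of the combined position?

3

Build the Grundy sequence for heap A with g(k) = mex{g(k−s) : s ∈ {2, 4, 5}, s ≤ k}:
g(0) = mex{} = 0
g(1) = mex{} = 0
g(2) = mex{0} = 1
g(3) = mex{0} = 1
g(4) = mex{0,1} = 2
g(5) = mex{0,1} = 2
g(6) = mex{0,1,2} = 3
So g(6) = 3.
For heap B, compute g(0), g(1), … with moves {2, 3, 5}:
g(0) = mex{} = 0
g(1) = mex{} = 0
g(2) = mex{0} = 1
g(3) = mex{0} = 1
g(4) = mex{0,1} = 2
g(5) = mex{0,1} = 2
g(6) = mex{0,1,2} = 3
g(7) = mex{1,2} = 0
g(8) = mex{1,2,3} = 0
g(9) = mex{0,2,3} = 1
g(10) = mex{0,2} = 1
g(11) = mex{0,1,3} = 2
g(12) = mex{0,1} = 2
g(13) = mex{0,1,2} = 3
g(14) = mex{1,2} = 0
So g(14) = 0.
By the Sprague-Grundy theorem, the Grundy value of a sum of independent games is the XOR of the component values.
Combined value = 3 XOR 0 = 3.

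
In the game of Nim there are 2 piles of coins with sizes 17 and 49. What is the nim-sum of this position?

32

In binary:
  010001  (17)
  110001  (49)
  ------
  100000  (32)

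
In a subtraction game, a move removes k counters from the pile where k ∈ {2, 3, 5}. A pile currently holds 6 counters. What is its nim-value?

3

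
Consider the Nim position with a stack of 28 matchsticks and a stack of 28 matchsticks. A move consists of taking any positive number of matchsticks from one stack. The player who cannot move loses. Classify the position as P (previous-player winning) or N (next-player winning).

Compute the nim-sum pairwise:
28 XOR 28 = 0
The nim-sum is 0, so this is a P-position: the player to move is in a losing position under optimal play.

P-position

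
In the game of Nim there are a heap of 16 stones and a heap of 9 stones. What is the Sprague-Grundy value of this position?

25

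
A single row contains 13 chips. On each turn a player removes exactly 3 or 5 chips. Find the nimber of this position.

1

Compute g(0), g(1), … for moves {3, 5}:
g(0) = mex{} = 0
g(1) = mex{} = 0
g(2) = mex{} = 0
g(3) = mex{0} = 1
g(4) = mex{0} = 1
g(5) = mex{0} = 1
g(6) = mex{0,1} = 2
g(7) = mex{0,1} = 2
g(8) = mex{1} = 0
g(9) = mex{1,2} = 0
g(10) = mex{1,2} = 0
g(11) = mex{0,2} = 1
g(12) = mex{0,2} = 1
g(13) = mex{0} = 1
So g(13) = 1.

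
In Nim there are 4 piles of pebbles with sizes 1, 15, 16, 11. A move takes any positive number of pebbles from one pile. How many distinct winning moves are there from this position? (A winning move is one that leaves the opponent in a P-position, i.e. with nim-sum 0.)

In binary:
  00001  (1)
  01111  (15)
  10000  (16)
  01011  (11)
  -----
  10101  (21)
The overall nim-sum is X = 21. A pile of size p has a winning move iff p XOR X < p (reduce it to p XOR X).
  1: 1 XOR 21 = 20 ≥ 1 — no move.
  15: 15 XOR 21 = 26 ≥ 15 — no move.
  16: 16 XOR 21 = 5 < 16 — winning move (to 5).
  11: 11 XOR 21 = 30 ≥ 11 — no move.
That gives 1 winning move.

1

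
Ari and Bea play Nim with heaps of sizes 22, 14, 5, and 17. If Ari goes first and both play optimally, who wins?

In binary:
  10110  (22)
  01110  (14)
  00101  (5)
  10001  (17)
  -----
  01100  (12)
The nim-sum is 12 ≠ 0, so this is an N-position: the player to move can win; Ari has a winning move.

Ari wins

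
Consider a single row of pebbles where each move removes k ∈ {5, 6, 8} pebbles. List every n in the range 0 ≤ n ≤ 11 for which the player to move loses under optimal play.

0, 1, 2, 3, 4

Compute g(0), g(1), … for moves {5, 6, 8}:
k:     0  1  2  3  4  5  6  7  8  9 10 11
g(k):  0  0  0  0  0  1  1  1  1  1  2  2
The P-positions (g = 0) in 0..11 are 0, 1, 2, 3, 4.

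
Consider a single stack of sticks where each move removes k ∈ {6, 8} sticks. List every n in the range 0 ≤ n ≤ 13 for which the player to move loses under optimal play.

0, 1, 2, 3, 4, 5

Build the Grundy sequence with g(k) = mex{g(k−s) : s ∈ {6, 8}, s ≤ k}:
g(0) = mex{} = 0
g(1) = mex{} = 0
g(2) = mex{} = 0
g(3) = mex{} = 0
g(4) = mex{} = 0
g(5) = mex{} = 0
g(6) = mex{0} = 1
g(7) = mex{0} = 1
g(8) = mex{0} = 1
g(9) = mex{0} = 1
g(10) = mex{0} = 1
g(11) = mex{0} = 1
g(12) = mex{0,1} = 2
g(13) = mex{0,1} = 2
The P-positions (g = 0) in 0..13 are 0, 1, 2, 3, 4, 5.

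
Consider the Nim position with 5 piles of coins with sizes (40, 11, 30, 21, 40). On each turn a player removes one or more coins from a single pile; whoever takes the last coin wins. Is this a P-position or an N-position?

P-position

Write each in binary and XOR column by column:
  101000  (40)
  001011  (11)
  011110  (30)
  010101  (21)
  101000  (40)
  ------
  000000  (0)
The nim-sum is 0, so this is a P-position: the player to move is in a losing position under optimal play.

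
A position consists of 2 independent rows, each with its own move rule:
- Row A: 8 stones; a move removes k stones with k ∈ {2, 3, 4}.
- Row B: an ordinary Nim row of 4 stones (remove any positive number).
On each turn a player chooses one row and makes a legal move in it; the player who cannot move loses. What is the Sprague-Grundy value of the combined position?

Grundy values for row A (subtraction set {2, 3, 4}):
g(0) = mex{} = 0
g(1) = mex{} = 0
g(2) = mex{0} = 1
g(3) = mex{0} = 1
g(4) = mex{0,1} = 2
g(5) = mex{0,1} = 2
g(6) = mex{1,2} = 0
g(7) = mex{1,2} = 0
g(8) = mex{0,2} = 1
So g(8) = 1.
Row B is a plain Nim row of size 4, so its Grundy value is 4.
By the Sprague-Grundy theorem, the Grundy value of a sum of independent games is the XOR of the component values.
Combined value = 1 XOR 4 = 5.

5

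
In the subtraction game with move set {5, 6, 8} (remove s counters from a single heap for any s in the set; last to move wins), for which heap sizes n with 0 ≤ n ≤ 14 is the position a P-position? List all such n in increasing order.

0, 1, 2, 3, 4, 13, 14

Grundy values for subtraction set {5, 6, 8}:
g(0) = mex{} = 0
g(1) = mex{} = 0
g(2) = mex{} = 0
g(3) = mex{} = 0
g(4) = mex{} = 0
g(5) = mex{0} = 1
g(6) = mex{0} = 1
g(7) = mex{0} = 1
g(8) = mex{0} = 1
g(9) = mex{0} = 1
g(10) = mex{0,1} = 2
g(11) = mex{0,1} = 2
g(12) = mex{0,1} = 2
g(13) = mex{1} = 0
g(14) = mex{1} = 0
The P-positions (g = 0) in 0..14 are 0, 1, 2, 3, 4, 13, 14.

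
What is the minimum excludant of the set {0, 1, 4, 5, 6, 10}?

The values 0, 1 are all present; 2 is the first non-negative integer missing from the set.

2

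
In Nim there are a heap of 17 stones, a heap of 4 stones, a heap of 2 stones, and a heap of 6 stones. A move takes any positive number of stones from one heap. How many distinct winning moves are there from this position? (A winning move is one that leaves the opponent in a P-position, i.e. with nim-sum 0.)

1

Compute the nim-sum pairwise:
17 ⊕ 4 = 21
21 ⊕ 2 = 23
23 ⊕ 6 = 17
The overall nim-sum is X = 17. A heap of size p has a winning move iff p XOR X < p (reduce it to p XOR X).
  17: 17 XOR 17 = 0 < 17 — winning move (to 0).
  4: 4 XOR 17 = 21 ≥ 4 — no move.
  2: 2 XOR 17 = 19 ≥ 2 — no move.
  6: 6 XOR 17 = 23 ≥ 6 — no move.
That gives 1 winning move.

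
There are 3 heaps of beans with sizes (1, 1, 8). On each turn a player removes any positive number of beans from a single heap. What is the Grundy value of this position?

8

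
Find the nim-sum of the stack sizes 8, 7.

15

Write each in binary and XOR column by column:
  1000  (8)
  0111  (7)
  ----
  1111  (15)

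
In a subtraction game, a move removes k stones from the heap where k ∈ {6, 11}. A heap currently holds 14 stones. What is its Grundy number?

2

Grundy values for subtraction set {6, 11}:
k:     0  1  2  3  4  5  6  7  8  9 10 11 12 13 14
g(k):  0  0  0  0  0  0  1  1  1  1  1  1  2  2  2
So g(14) = 2.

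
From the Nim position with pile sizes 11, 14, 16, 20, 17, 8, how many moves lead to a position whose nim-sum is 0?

3

In binary:
  01011  (11)
  01110  (14)
  10000  (16)
  10100  (20)
  10001  (17)
  01000  (8)
  -----
  11000  (24)
The overall nim-sum is X = 24. A pile of size p has a winning move iff p XOR X < p (reduce it to p XOR X).
  11: 11 XOR 24 = 19 ≥ 11 — no move.
  14: 14 XOR 24 = 22 ≥ 14 — no move.
  16: 16 XOR 24 = 8 < 16 — winning move (to 8).
  20: 20 XOR 24 = 12 < 20 — winning move (to 12).
  17: 17 XOR 24 = 9 < 17 — winning move (to 9).
  8: 8 XOR 24 = 16 ≥ 8 — no move.
That gives 3 winning moves.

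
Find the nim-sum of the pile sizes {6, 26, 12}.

Compute the nim-sum pairwise:
6 ⊕ 26 = 28
28 ⊕ 12 = 16

16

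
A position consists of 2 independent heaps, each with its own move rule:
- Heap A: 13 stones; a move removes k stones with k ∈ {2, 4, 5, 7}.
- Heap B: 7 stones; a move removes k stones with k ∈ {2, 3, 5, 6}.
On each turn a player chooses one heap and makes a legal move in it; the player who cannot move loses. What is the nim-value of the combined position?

Build the Grundy sequence for heap A with g(k) = mex{g(k−s) : s ∈ {2, 4, 5, 7}, s ≤ k}:
k:     0  1  2  3  4  5  6  7  8  9 10 11 12 13
g(k):  0  0  1  1  2  2  3  3  4  0  0  1  1  2
So g(13) = 2.
Grundy values for heap B (subtraction set {2, 3, 5, 6}):
g(0) = mex{} = 0
g(1) = mex{} = 0
g(2) = mex{0} = 1
g(3) = mex{0} = 1
g(4) = mex{0,1} = 2
g(5) = mex{0,1} = 2
g(6) = mex{0,1,2} = 3
g(7) = mex{0,1,2} = 3
So g(7) = 3.
The value of a disjunctive sum is the nim-sum of the parts.
Combined value = 2 XOR 3 = 1.

1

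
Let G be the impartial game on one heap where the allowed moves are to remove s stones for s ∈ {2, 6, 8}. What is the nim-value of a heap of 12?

2

Build the Grundy sequence with g(k) = mex{g(k−s) : s ∈ {2, 6, 8}, s ≤ k}:
g(0) = mex{} = 0
g(1) = mex{} = 0
g(2) = mex{0} = 1
g(3) = mex{0} = 1
g(4) = mex{1} = 0
g(5) = mex{1} = 0
g(6) = mex{0} = 1
g(7) = mex{0} = 1
g(8) = mex{0,1} = 2
g(9) = mex{0,1} = 2
g(10) = mex{0,1,2} = 3
g(11) = mex{0,1,2} = 3
g(12) = mex{0,1,3} = 2
So g(12) = 2.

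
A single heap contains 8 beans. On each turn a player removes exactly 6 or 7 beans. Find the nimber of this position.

Compute g(0), g(1), … for moves {6, 7}:
g(0) = mex{} = 0
g(1) = mex{} = 0
g(2) = mex{} = 0
g(3) = mex{} = 0
g(4) = mex{} = 0
g(5) = mex{} = 0
g(6) = mex{0} = 1
g(7) = mex{0} = 1
g(8) = mex{0} = 1
So g(8) = 1.

1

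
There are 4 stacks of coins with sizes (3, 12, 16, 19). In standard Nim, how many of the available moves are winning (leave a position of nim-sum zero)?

Nim-sum: 3 XOR 12 XOR 16 XOR 19 = 12.
The overall nim-sum is X = 12. A stack of size p has a winning move iff p XOR X < p (reduce it to p XOR X).
  3: 3 XOR 12 = 15 ≥ 3 — no move.
  12: 12 XOR 12 = 0 < 12 — winning move (to 0).
  16: 16 XOR 12 = 28 ≥ 16 — no move.
  19: 19 XOR 12 = 31 ≥ 19 — no move.
That gives 1 winning move.

1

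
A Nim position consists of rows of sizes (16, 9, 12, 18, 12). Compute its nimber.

11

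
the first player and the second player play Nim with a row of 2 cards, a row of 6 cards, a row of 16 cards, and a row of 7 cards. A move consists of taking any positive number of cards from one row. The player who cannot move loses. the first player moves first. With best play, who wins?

Nim-sum: 2 XOR 6 XOR 16 XOR 7 = 19.
The nim-sum is 19 ≠ 0, so this is an N-position: the player to move can win; the first player has a winning move.

the first player wins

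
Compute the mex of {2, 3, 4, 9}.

0

0 is not in the set, so the mex is 0.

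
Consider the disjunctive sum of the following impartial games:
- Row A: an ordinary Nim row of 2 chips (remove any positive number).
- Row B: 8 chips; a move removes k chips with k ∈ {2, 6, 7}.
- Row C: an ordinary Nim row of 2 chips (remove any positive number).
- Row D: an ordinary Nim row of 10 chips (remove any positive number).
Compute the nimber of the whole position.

8

Row A is a plain Nim row of size 2, so its Grundy value is 2.
Grundy values for row B (subtraction set {2, 6, 7}):
k:     0  1  2  3  4  5  6  7  8
g(k):  0  0  1  1  0  0  1  1  2
So g(8) = 2.
Row C is a plain Nim row of size 2, so its Grundy value is 2.
Row D is a plain Nim row of size 10, so its Grundy value is 10.
The value of a disjunctive sum is the nim-sum of the parts.
Combined value = 2 XOR 2 XOR 2 XOR 10 = 8.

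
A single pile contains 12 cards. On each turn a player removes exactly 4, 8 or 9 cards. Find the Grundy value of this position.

3

Build the Grundy sequence with g(k) = mex{g(k−s) : s ∈ {4, 8, 9}, s ≤ k}:
g(0) = mex{} = 0
g(1) = mex{} = 0
g(2) = mex{} = 0
g(3) = mex{} = 0
g(4) = mex{0} = 1
g(5) = mex{0} = 1
g(6) = mex{0} = 1
g(7) = mex{0} = 1
g(8) = mex{0,1} = 2
g(9) = mex{0,1} = 2
g(10) = mex{0,1} = 2
g(11) = mex{0,1} = 2
g(12) = mex{0,1,2} = 3
So g(12) = 3.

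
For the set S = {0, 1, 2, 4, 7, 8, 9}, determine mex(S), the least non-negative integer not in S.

3

The values 0, 1, 2 are all present; 3 is the first non-negative integer missing from the set.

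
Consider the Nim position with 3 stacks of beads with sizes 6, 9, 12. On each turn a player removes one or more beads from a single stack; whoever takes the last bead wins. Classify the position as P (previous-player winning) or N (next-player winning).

N-position

Compute the nim-sum pairwise:
6 ^ 9 = 15
15 ^ 12 = 3
The nim-sum is 3 ≠ 0, so this is an N-position: the player to move can win.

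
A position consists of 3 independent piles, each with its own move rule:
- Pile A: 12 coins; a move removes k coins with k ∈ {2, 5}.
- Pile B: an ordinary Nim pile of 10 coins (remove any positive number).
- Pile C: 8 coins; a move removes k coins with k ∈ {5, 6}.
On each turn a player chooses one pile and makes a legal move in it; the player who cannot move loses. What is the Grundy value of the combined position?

9

For pile A, compute g(0), g(1), … with moves {2, 5}:
k:     0  1  2  3  4  5  6  7  8  9 10 11 12
g(k):  0  0  1  1  0  2  1  0  0  1  1  0  2
So g(12) = 2.
Pile B is a plain Nim pile of size 10, so its Grundy value is 10.
For pile C, compute g(0), g(1), … with moves {5, 6}:
g(0) = mex{} = 0
g(1) = mex{} = 0
g(2) = mex{} = 0
g(3) = mex{} = 0
g(4) = mex{} = 0
g(5) = mex{0} = 1
g(6) = mex{0} = 1
g(7) = mex{0} = 1
g(8) = mex{0} = 1
So g(8) = 1.
By the Sprague-Grundy theorem, the Grundy value of a sum of independent games is the XOR of the component values.
Combined value = 2 XOR 10 XOR 1 = 9.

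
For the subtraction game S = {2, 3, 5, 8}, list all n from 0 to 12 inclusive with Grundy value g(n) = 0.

0, 1, 7, 11

Grundy values for subtraction set {2, 3, 5, 8}:
k:     0  1  2  3  4  5  6  7  8  9 10 11 12
g(k):  0  0  1  1  2  2  3  0  4  1  3  0  4
The P-positions (g = 0) in 0..12 are 0, 1, 7, 11.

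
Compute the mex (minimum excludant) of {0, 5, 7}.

0 is in the set but 1 is not, so the mex is 1.

1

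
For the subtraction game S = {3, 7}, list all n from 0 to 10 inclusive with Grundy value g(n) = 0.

0, 1, 2, 6, 10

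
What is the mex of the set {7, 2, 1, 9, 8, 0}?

3

The values 0, 1, 2 are all present; 3 is the first non-negative integer missing from the set.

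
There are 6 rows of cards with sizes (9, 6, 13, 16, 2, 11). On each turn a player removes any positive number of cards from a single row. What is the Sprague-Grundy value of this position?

27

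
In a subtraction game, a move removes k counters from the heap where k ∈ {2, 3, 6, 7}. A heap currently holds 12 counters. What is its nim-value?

1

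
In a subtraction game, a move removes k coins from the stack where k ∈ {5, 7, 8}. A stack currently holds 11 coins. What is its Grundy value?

Grundy values for subtraction set {5, 7, 8}:
k:     0  1  2  3  4  5  6  7  8  9 10 11
g(k):  0  0  0  0  0  1  1  1  1  1  2  2
So g(11) = 2.

2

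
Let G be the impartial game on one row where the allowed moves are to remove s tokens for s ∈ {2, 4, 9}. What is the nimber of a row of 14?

1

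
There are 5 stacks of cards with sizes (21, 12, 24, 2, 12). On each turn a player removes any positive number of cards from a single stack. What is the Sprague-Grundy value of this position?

15

Nim-sum: 21 ^ 12 ^ 24 ^ 2 ^ 12 = 15.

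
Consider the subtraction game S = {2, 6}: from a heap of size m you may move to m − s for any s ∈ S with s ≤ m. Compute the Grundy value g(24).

Build the Grundy sequence with g(k) = mex{g(k−s) : s ∈ {2, 6}, s ≤ k}:
k:     0  1  2  3  4  5  6  7  8  9 10 11 12 13 14 15 16 17 18 19 20 21 22 23 24
g(k):  0  0  1  1  0  0  1  1  0  0  1  1  0  0  1  1  0  0  1  1  0  0  1  1  0
So g(24) = 0.

0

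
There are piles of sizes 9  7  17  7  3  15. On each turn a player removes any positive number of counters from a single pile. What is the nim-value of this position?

Nim-sum: 9 ^ 7 ^ 17 ^ 7 ^ 3 ^ 15 = 20.

20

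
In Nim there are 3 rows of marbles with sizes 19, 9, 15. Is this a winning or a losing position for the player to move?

Compute the nim-sum pairwise:
19 XOR 9 = 26
26 XOR 15 = 21
The nim-sum is 21 ≠ 0, so this is an N-position: the player to move can win.

Winning position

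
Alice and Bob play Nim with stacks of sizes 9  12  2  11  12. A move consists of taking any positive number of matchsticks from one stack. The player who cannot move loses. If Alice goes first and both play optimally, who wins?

Write each in binary and XOR column by column:
  1001  (9)
  1100  (12)
  0010  (2)
  1011  (11)
  1100  (12)
  ----
  0000  (0)
The nim-sum is 0, so this is a P-position: the player to move is in a losing position under optimal play; Alice is about to move from it and so loses — Bob wins.

Bob wins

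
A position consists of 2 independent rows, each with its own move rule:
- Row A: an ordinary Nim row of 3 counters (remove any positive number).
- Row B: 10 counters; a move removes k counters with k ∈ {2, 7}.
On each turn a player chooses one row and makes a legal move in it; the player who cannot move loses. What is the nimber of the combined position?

3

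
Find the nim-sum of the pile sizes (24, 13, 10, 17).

14

In binary:
  11000  (24)
  01101  (13)
  01010  (10)
  10001  (17)
  -----
  01110  (14)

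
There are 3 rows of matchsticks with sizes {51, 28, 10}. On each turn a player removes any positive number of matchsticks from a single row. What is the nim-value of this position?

Bitwise XOR of the heap sizes:
  110011  (51)
  011100  (28)
  001010  (10)
  ------
  100101  (37)

37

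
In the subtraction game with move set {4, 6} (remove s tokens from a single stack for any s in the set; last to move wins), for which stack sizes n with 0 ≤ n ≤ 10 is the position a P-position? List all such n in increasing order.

0, 1, 2, 3, 10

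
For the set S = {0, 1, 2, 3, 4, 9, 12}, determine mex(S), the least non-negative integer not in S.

The values 0, 1, 2, 3, 4 are all present; 5 is the first non-negative integer missing from the set.

5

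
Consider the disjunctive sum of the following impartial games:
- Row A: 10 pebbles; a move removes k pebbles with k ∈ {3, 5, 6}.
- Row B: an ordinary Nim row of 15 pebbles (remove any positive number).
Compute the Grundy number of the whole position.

15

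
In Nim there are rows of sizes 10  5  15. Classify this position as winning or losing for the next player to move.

Nim-sum: 10 ⊕ 5 ⊕ 15 = 0.
The nim-sum is 0, so this is a P-position: the player to move is in a losing position under optimal play.

Losing position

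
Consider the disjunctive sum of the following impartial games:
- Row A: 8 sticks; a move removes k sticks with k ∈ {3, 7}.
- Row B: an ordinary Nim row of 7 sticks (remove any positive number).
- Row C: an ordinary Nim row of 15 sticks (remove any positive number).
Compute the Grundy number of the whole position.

10

Grundy values for row A (subtraction set {3, 7}):
g(0) = mex{} = 0
g(1) = mex{} = 0
g(2) = mex{} = 0
g(3) = mex{0} = 1
g(4) = mex{0} = 1
g(5) = mex{0} = 1
g(6) = mex{1} = 0
g(7) = mex{0,1} = 2
g(8) = mex{0,1} = 2
So g(8) = 2.
Row B is a plain Nim row of size 7, so its Grundy value is 7.
Row C is a plain Nim row of size 15, so its Grundy value is 15.
The value of a disjunctive sum is the nim-sum of the parts.
Combined value = 2 ⊕ 7 ⊕ 15 = 10.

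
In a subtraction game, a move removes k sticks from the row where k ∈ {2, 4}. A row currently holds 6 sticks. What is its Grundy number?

0

Build the Grundy sequence with g(k) = mex{g(k−s) : s ∈ {2, 4}, s ≤ k}:
k:     0  1  2  3  4  5  6
g(k):  0  0  1  1  2  2  0
So g(6) = 0.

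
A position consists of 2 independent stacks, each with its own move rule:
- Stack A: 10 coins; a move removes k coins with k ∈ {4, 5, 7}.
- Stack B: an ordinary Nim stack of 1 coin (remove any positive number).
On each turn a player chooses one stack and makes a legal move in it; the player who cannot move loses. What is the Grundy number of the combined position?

3

For stack A, compute g(0), g(1), … with moves {4, 5, 7}:
k:     0  1  2  3  4  5  6  7  8  9 10
g(k):  0  0  0  0  1  1  1  1  2  2  2
So g(10) = 2.
Stack B is a plain Nim stack of size 1, so its Grundy value is 1.
By the Sprague-Grundy theorem, the Grundy value of a sum of independent games is the XOR of the component values.
Combined value = 2 XOR 1 = 3.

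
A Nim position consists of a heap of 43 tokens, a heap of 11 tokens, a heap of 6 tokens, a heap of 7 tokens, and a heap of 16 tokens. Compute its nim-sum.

49

In binary:
  101011  (43)
  001011  (11)
  000110  (6)
  000111  (7)
  010000  (16)
  ------
  110001  (49)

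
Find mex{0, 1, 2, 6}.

3

The values 0, 1, 2 are all present; 3 is the first non-negative integer missing from the set.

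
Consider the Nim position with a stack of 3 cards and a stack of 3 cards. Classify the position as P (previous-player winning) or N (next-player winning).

Compute the nim-sum pairwise:
3 ^ 3 = 0
The nim-sum is 0, so this is a P-position: the player to move is in a losing position under optimal play.

P-position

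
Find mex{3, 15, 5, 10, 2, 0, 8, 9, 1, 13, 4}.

The values 0, 1, 2, 3, 4, 5 are all present; 6 is the first non-negative integer missing from the set.

6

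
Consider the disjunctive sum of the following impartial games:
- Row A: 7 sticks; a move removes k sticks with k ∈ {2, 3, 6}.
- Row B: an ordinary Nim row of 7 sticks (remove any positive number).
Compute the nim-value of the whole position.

Build the Grundy sequence for row A with g(k) = mex{g(k−s) : s ∈ {2, 3, 6}, s ≤ k}:
k:     0  1  2  3  4  5  6  7
g(k):  0  0  1  1  2  0  3  1
So g(7) = 1.
Row B is a plain Nim row of size 7, so its Grundy value is 7.
By the Sprague-Grundy theorem, the Grundy value of a sum of independent games is the XOR of the component values.
Combined value = 1 XOR 7 = 6.

6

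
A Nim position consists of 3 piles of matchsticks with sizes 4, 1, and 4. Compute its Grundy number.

1

Compute the nim-sum pairwise:
4 XOR 1 = 5
5 XOR 4 = 1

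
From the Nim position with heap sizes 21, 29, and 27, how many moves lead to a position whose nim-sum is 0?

3

Write each in binary and XOR column by column:
  10101  (21)
  11101  (29)
  11011  (27)
  -----
  10011  (19)
The overall nim-sum is X = 19. A heap of size p has a winning move iff p XOR X < p (reduce it to p XOR X).
  21: 21 XOR 19 = 6 < 21 — winning move (to 6).
  29: 29 XOR 19 = 14 < 29 — winning move (to 14).
  27: 27 XOR 19 = 8 < 27 — winning move (to 8).
That gives 3 winning moves.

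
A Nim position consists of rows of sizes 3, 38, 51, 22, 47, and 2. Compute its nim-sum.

45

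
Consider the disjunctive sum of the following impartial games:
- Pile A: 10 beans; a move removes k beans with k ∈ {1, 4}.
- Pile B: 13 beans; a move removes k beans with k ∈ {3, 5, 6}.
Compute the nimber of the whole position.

1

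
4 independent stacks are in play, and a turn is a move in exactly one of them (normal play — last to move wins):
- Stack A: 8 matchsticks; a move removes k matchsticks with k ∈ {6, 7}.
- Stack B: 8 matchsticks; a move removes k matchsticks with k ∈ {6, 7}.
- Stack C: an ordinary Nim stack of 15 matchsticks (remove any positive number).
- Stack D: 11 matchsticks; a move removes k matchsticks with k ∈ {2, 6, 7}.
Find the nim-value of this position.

For stack A, compute g(0), g(1), … with moves {6, 7}:
g(0) = mex{} = 0
g(1) = mex{} = 0
g(2) = mex{} = 0
g(3) = mex{} = 0
g(4) = mex{} = 0
g(5) = mex{} = 0
g(6) = mex{0} = 1
g(7) = mex{0} = 1
g(8) = mex{0} = 1
So g(8) = 1.
Grundy values for stack B (subtraction set {6, 7}):
g(0) = mex{} = 0
g(1) = mex{} = 0
g(2) = mex{} = 0
g(3) = mex{} = 0
g(4) = mex{} = 0
g(5) = mex{} = 0
g(6) = mex{0} = 1
g(7) = mex{0} = 1
g(8) = mex{0} = 1
So g(8) = 1.
Stack C is a plain Nim stack of size 15, so its Grundy value is 15.
For stack D, compute g(0), g(1), … with moves {2, 6, 7}:
k:     0  1  2  3  4  5  6  7  8  9 10 11
g(k):  0  0  1  1  0  0  1  1  2  0  3  1
So g(11) = 1.
The value of a disjunctive sum is the nim-sum of the parts.
Combined value = 1 ⊕ 1 ⊕ 15 ⊕ 1 = 14.

14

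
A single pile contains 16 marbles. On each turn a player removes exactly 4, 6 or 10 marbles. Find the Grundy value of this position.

0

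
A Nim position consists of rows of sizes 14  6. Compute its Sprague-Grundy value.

8

Nim-sum: 14 ⊕ 6 = 8.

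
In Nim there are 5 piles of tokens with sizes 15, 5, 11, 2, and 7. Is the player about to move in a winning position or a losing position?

Winning position

Write each in binary and XOR column by column:
  1111  (15)
  0101  (5)
  1011  (11)
  0010  (2)
  0111  (7)
  ----
  0100  (4)
The nim-sum is 4 ≠ 0, so this is an N-position: the player to move can win.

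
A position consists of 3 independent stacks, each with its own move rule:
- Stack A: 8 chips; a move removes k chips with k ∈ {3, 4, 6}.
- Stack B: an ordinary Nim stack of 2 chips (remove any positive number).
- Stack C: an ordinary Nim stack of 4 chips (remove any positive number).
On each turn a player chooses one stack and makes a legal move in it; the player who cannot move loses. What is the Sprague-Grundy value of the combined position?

4

Build the Grundy sequence for stack A with g(k) = mex{g(k−s) : s ∈ {3, 4, 6}, s ≤ k}:
g(0) = mex{} = 0
g(1) = mex{} = 0
g(2) = mex{} = 0
g(3) = mex{0} = 1
g(4) = mex{0} = 1
g(5) = mex{0} = 1
g(6) = mex{0,1} = 2
g(7) = mex{0,1} = 2
g(8) = mex{0,1} = 2
So g(8) = 2.
Stack B is a plain Nim stack of size 2, so its Grundy value is 2.
Stack C is a plain Nim stack of size 4, so its Grundy value is 4.
By the Sprague-Grundy theorem, the Grundy value of a sum of independent games is the XOR of the component values.
Combined value = 2 ⊕ 2 ⊕ 4 = 4.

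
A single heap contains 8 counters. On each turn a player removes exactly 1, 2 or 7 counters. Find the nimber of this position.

Grundy values for subtraction set {1, 2, 7}:
g(0) = mex{} = 0
g(1) = mex{0} = 1
g(2) = mex{0,1} = 2
g(3) = mex{1,2} = 0
g(4) = mex{0,2} = 1
g(5) = mex{0,1} = 2
g(6) = mex{1,2} = 0
g(7) = mex{0,2} = 1
g(8) = mex{0,1} = 2
So g(8) = 2.

2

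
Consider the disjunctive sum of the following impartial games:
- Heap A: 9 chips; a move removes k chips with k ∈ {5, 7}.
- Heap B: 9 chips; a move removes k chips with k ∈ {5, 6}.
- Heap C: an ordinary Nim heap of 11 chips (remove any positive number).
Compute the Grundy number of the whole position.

For heap A, compute g(0), g(1), … with moves {5, 7}:
k:     0  1  2  3  4  5  6  7  8  9
g(k):  0  0  0  0  0  1  1  1  1  1
So g(9) = 1.
Grundy values for heap B (subtraction set {5, 6}):
k:     0  1  2  3  4  5  6  7  8  9
g(k):  0  0  0  0  0  1  1  1  1  1
So g(9) = 1.
Heap C is a plain Nim heap of size 11, so its Grundy value is 11.
By the Sprague-Grundy theorem, the Grundy value of a sum of independent games is the XOR of the component values.
Combined value = 1 XOR 1 XOR 11 = 11.

11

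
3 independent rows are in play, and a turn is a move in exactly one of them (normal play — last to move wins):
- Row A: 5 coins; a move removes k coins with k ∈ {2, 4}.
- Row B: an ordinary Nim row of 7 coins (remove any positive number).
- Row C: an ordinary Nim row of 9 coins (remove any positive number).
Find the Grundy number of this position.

Build the Grundy sequence for row A with g(k) = mex{g(k−s) : s ∈ {2, 4}, s ≤ k}:
k:     0  1  2  3  4  5
g(k):  0  0  1  1  2  2
So g(5) = 2.
Row B is a plain Nim row of size 7, so its Grundy value is 7.
Row C is a plain Nim row of size 9, so its Grundy value is 9.
By the Sprague-Grundy theorem, the Grundy value of a sum of independent games is the XOR of the component values.
Combined value = 2 XOR 7 XOR 9 = 12.

12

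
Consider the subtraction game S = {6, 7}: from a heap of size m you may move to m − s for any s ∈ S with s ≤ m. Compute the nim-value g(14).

0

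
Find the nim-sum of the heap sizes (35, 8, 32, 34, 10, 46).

13

In binary:
  100011  (35)
  001000  (8)
  100000  (32)
  100010  (34)
  001010  (10)
  101110  (46)
  ------
  001101  (13)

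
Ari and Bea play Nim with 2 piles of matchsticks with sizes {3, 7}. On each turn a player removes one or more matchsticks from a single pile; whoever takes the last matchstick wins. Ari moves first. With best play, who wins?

Write each in binary and XOR column by column:
  011  (3)
  111  (7)
  ---
  100  (4)
The nim-sum is 4 ≠ 0, so this is an N-position: the player to move can win; Ari has a winning move.

Ari wins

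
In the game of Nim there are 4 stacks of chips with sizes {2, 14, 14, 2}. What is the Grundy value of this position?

Write each in binary and XOR column by column:
  0010  (2)
  1110  (14)
  1110  (14)
  0010  (2)
  ----
  0000  (0)

0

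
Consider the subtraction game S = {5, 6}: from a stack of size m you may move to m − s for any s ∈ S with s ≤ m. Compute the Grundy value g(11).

0

Grundy values for subtraction set {5, 6}:
k:     0  1  2  3  4  5  6  7  8  9 10 11
g(k):  0  0  0  0  0  1  1  1  1  1  2  0
So g(11) = 0.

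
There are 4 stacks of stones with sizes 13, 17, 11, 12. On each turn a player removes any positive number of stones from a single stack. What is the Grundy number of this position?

Compute the nim-sum pairwise:
13 ^ 17 = 28
28 ^ 11 = 23
23 ^ 12 = 27

27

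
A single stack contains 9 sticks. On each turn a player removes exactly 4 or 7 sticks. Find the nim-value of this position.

Grundy values for subtraction set {4, 7}:
g(0) = mex{} = 0
g(1) = mex{} = 0
g(2) = mex{} = 0
g(3) = mex{} = 0
g(4) = mex{0} = 1
g(5) = mex{0} = 1
g(6) = mex{0} = 1
g(7) = mex{0} = 1
g(8) = mex{0,1} = 2
g(9) = mex{0,1} = 2
So g(9) = 2.

2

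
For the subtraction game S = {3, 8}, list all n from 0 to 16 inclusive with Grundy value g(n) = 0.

0, 1, 2, 6, 7, 11, 12, 13

Build the Grundy sequence with g(k) = mex{g(k−s) : s ∈ {3, 8}, s ≤ k}:
k:     0  1  2  3  4  5  6  7  8  9 10 11 12 13 14 15 16
g(k):  0  0  0  1  1  1  0  0  2  1  1  0  0  0  1  1  1
The P-positions (g = 0) in 0..16 are 0, 1, 2, 6, 7, 11, 12, 13.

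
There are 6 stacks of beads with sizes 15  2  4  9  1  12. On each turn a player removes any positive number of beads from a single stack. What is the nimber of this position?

13

Nim-sum: 15 ^ 2 ^ 4 ^ 9 ^ 1 ^ 12 = 13.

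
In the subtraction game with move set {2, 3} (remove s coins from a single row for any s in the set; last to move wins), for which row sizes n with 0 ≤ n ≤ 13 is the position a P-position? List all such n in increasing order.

Build the Grundy sequence with g(k) = mex{g(k−s) : s ∈ {2, 3}, s ≤ k}:
g(0) = mex{} = 0
g(1) = mex{} = 0
g(2) = mex{0} = 1
g(3) = mex{0} = 1
g(4) = mex{0,1} = 2
g(5) = mex{1} = 0
g(6) = mex{1,2} = 0
g(7) = mex{0,2} = 1
g(8) = mex{0} = 1
g(9) = mex{0,1} = 2
g(10) = mex{1} = 0
g(11) = mex{1,2} = 0
g(12) = mex{0,2} = 1
g(13) = mex{0} = 1
The P-positions (g = 0) in 0..13 are 0, 1, 5, 6, 10, 11.

0, 1, 5, 6, 10, 11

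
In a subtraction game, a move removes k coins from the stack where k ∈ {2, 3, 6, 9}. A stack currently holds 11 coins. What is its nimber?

Build the Grundy sequence with g(k) = mex{g(k−s) : s ∈ {2, 3, 6, 9}, s ≤ k}:
g(0) = mex{} = 0
g(1) = mex{} = 0
g(2) = mex{0} = 1
g(3) = mex{0} = 1
g(4) = mex{0,1} = 2
g(5) = mex{1} = 0
g(6) = mex{0,1,2} = 3
g(7) = mex{0,2} = 1
g(8) = mex{0,1,3} = 2
g(9) = mex{0,1,3} = 2
g(10) = mex{0,1,2} = 3
g(11) = mex{0,1,2} = 3
So g(11) = 3.

3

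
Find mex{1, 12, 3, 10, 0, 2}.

4

The values 0, 1, 2, 3 are all present; 4 is the first non-negative integer missing from the set.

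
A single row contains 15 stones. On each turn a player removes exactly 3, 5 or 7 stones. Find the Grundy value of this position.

Compute g(0), g(1), … for moves {3, 5, 7}:
k:     0  1  2  3  4  5  6  7  8  9 10 11 12 13 14 15
g(k):  0  0  0  1  1  1  2  2  2  3  0  0  0  1  1  1
So g(15) = 1.

1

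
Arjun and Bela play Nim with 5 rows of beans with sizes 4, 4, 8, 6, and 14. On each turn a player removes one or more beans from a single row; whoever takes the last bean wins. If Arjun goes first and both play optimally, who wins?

Write each in binary and XOR column by column:
  0100  (4)
  0100  (4)
  1000  (8)
  0110  (6)
  1110  (14)
  ----
  0000  (0)
The nim-sum is 0, so this is a P-position: the player to move is in a losing position under optimal play; Arjun is about to move from it and so loses — Bela wins.

Bela wins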